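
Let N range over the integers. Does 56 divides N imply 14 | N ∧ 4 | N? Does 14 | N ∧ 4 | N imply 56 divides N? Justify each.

The forward direction holds; the converse fails.

Converse. This fails: take N = 28. Both 14 ∣ 28 and 4 ∣ 28, yet 28 is not a multiple of 56 (since 28 = 0·56 + 28), so 56 ∤ 28.

Forward direction. If 56 ∣ N, write N = 56q. Since 56 = 4·14, N = 14·(4q), so 14 ∣ N; and since 56 = 14·4, N = 4·(14q), so 4 ∣ N.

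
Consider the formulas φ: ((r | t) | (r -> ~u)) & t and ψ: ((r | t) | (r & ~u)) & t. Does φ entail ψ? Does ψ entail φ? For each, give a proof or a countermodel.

(⇒) Assume the antecedent. If u is true, the antecedent forces (u = T, r = F, t = T) or (u = T, r = T, t = T), and ((r | t) | (r & ~u)) & t holds there. If u is false, the antecedent forces (u = F, r = F, t = T) or (u = F, r = T, t = T), and ((r | t) | (r & ~u)) & t holds there. Either way ((r | t) | (r & ~u)) & t holds.

(⇐) Assume the antecedent. If u is true, the antecedent forces (u = T, r = F, t = T) or (u = T, r = T, t = T), and ((r | t) | (r -> ~u)) & t holds there. If u is false, the antecedent forces (u = F, r = F, t = T) or (u = F, r = T, t = T), and ((r | t) | (r -> ~u)) & t holds there. Either way ((r | t) | (r -> ~u)) & t holds.

Both implications hold.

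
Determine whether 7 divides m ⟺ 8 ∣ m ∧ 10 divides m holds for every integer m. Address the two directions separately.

Neither implication holds.

[⇒] This fails: take m = 7. Certainly 7 ∣ 7, but 8 ∤ 7.

[⇐] This fails: take m = 40. Both 8 ∣ 40 and 10 ∣ 40, yet 40 is not a multiple of 7 (since 40 = 5·7 + 5), so 7 ∤ 40.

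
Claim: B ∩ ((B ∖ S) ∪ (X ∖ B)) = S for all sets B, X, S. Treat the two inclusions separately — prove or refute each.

(⟹) This inclusion fails. Take B = {1}, X = ∅, S = ∅; then 1 ∈ B ∩ ((B ∖ S) ∪ (X ∖ B)) but 1 ∉ S.

(⟸) This inclusion fails. Take B = ∅, X = ∅, S = {1}; then 1 ∈ S but 1 ∉ B ∩ ((B ∖ S) ∪ (X ∖ B)).

Both inclusions fail.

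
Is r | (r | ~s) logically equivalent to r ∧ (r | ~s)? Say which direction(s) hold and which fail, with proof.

Only the reverse direction holds.

(⟹) This fails. Under s = F, r = F, the left side is true but the right side is false.

(⟸) Assume the antecedent. If s is true, the antecedent forces (s = T, r = T), and r | (r | ~s) holds there. If s is false, r | (r | ~s) reduces to true regardless of the other variables. Either way r | (r | ~s) holds.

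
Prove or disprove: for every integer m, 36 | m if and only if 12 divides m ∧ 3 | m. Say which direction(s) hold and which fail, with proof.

Only the forward implication holds.

Forward direction. If 36 ∣ m, write m = 36q. Since 36 = 3·12, m = 12·(3q), so 12 ∣ m; and since 36 = 12·3, m = 3·(12q), so 3 ∣ m.

Converse. This fails: take m = 12. Both 12 ∣ 12 and 3 ∣ 12, yet 12 is not a multiple of 36 (since 12 = 0·36 + 12), so 36 ∤ 12.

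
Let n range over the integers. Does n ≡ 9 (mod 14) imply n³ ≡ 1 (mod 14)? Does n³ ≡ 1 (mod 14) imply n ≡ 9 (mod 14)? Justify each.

Not equivalent: only (⇒) holds.

[⇒] Suppose n ≡ 9 (mod 14). Write n = 14j + 9. Then (14j + 9)³ = 2744j³ + 5292j² + 3402j + 729 = 14(196j³ + 378j² + 243j + 52) + 1, so n³ ≡ 1 (mod 14).

[⇐] This fails: take n = 1. Then 1³ = 1 ≡ 1 (mod 14), yet 1 ≡ 1 (mod 14), not 9.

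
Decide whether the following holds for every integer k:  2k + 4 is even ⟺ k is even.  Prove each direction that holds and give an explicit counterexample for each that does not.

(⇒) This fails: take k = 5. Then 2k + 4 = 14, which is even, yet k = 5 is odd, not even.

(⇐) Suppose k is even. Since 2 is even, 2k is even for every k, so 2k + 4 has the same parity as 4, which is even. Hence 2k + 4 is even.

Only the reverse direction holds.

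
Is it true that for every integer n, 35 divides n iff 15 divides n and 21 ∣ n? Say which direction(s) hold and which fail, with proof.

Only the converse holds.

(⇒) This fails: take n = 35. Certainly 35 ∣ 35, but 15 ∤ 35.

(⇐) Suppose 15 ∣ n and 21 ∣ n. Any common multiple of 15 and 21 is a multiple of their lcm; here lcm(15, 21) = 15·21/gcd(15, 21) = 315/3 = 105, so 105 ∣ n. Since 35 ∣ 105, it follows that 35 ∣ n.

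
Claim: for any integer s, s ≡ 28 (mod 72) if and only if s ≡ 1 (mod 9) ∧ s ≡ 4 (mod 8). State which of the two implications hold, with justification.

(←) If s ≡ 1 (mod 9) and s ≡ 4 (mod 8), then by the Chinese remainder theorem s ≡ 28 (mod 72). This is exactly s ≡ 28 (mod 72).

(→) Suppose s ≡ 28 (mod 72); write s = 72j + 28. Since 9 ∣ 72, reducing mod 9 gives s ≡ 28 ≡ 1 (mod 9); since 8 ∣ 72, reducing mod 8 gives s ≡ 28 ≡ 4 (mod 8).

Both directions hold.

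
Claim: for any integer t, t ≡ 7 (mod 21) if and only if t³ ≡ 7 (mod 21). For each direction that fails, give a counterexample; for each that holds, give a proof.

Forward direction. Suppose t ≡ 7 (mod 21). Write t = 21j + 7. Then (21j + 7)³ = 9261j³ + 9261j² + 3087j + 343 = 21(441j³ + 441j² + 147j + 16) + 7, so t³ ≡ 7 (mod 21).

Converse. Suppose t³ ≡ 7 (mod 21). The only residue r in {0, …, 20} with r³ ≡ 7 (mod 21) is r = 7, so t ≡ 7 (mod 21).

Both implications hold.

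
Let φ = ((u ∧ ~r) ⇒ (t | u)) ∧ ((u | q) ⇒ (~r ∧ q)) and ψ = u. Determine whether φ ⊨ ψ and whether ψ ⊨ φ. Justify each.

(⇒) This fails. Under q = F, t = F, u = F, r = F, the left side is true but the right side is false.

(⇐) This fails. Under q = F, t = F, u = T, r = F, the left side is false but the right side is true.

Neither implication holds.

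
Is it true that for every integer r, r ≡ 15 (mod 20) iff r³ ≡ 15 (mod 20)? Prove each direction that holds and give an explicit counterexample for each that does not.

Both directions hold; the statement is true.

(→) Suppose r ≡ 15 (mod 20). Write r = 20j + 15. Then (20j + 15)³ = 8000j³ + 18000j² + 13500j + 3375 = 20(400j³ + 900j² + 675j + 168) + 15, so r³ ≡ 15 (mod 20).

(←) Conversely, suppose r³ ≡ 15 (mod 20). The only residue r in {0, …, 19} with r³ ≡ 15 (mod 20) is r = 15, so r ≡ 15 (mod 20).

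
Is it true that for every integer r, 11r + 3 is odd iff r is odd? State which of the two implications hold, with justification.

(⇒) fails and (⇐) fails.

(→) This fails: r = 6 gives 11r + 3 = 69, which is odd, but 6 is even, not odd.

(←) This also fails: r = 5 is odd, but 11r + 3 = 58 is even, not odd.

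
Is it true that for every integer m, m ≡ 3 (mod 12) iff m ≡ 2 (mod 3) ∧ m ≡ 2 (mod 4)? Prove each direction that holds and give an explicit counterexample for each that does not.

(⟹) This fails: m = 3 gives 3 ≡ 3 (mod 12) but 3 ≡ 0 (mod 3), so the conjunction on the right does not hold.

(⟸) This fails: m = 2 satisfies both congruences on the right (2 ≡ 2 mod 3 and 2 ≡ 2 mod 4) yet 2 ≡ 2 (mod 12), not 3.

(⇒) fails and (⇐) fails.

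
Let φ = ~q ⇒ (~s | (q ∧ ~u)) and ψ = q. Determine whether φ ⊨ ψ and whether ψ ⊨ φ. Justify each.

Forward direction. This fails. Under u = F, q = F, s = F, the left side is true but the right side is false.

Converse. Assume the antecedent. If u is true, the antecedent forces (u = T, q = T, s = F) or (u = T, q = T, s = T), and ~q ⇒ (~s | (q ∧ ~u)) holds there. If u is false, the antecedent forces (u = F, q = T, s = F) or (u = F, q = T, s = T), and ~q ⇒ (~s | (q ∧ ~u)) holds there. Either way ~q ⇒ (~s | (q ∧ ~u)) holds.

Only the reverse direction holds.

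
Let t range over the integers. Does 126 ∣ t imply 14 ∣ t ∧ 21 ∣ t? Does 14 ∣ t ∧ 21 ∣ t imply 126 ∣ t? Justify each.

Only the forward implication holds.

Forward direction. If 126 ∣ t, write t = 126q. Since 126 = 9·14, t = 14·(9q), so 14 ∣ t; and since 126 = 6·21, t = 21·(6q), so 21 ∣ t.

Converse. This fails: take t = 42. Both 14 ∣ 42 and 21 ∣ 42, yet 42 is not a multiple of 126 (since 42 = 0·126 + 42), so 126 ∤ 42.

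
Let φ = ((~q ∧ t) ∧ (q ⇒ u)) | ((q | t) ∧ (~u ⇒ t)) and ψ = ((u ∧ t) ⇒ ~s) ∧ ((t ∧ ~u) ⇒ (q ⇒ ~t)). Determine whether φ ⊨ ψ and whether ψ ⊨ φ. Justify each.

(→) This fails. Under u = F, q = T, t = T, s = F, the left side is true but the right side is false.

(←) This fails. Under u = F, q = F, t = F, s = F, the left side is false but the right side is true.

Both directions fail.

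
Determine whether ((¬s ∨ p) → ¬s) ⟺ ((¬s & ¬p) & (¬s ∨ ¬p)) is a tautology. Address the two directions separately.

Only the reverse direction holds.

(⇒) This fails. Under s = T, p = F, the left side is true but the right side is false.

(⇐) Assume the antecedent. If s is true, the antecedent cannot hold. If s is false, (¬s ∨ p) → ¬s reduces to true regardless of the other variables. Either way (¬s ∨ p) → ¬s holds.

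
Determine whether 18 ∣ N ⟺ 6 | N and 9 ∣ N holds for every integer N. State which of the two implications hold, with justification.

Both directions hold; the statement is true.

(→) If 18 ∣ N, write N = 18q. Since 18 = 3·6, N = 6·(3q), so 6 ∣ N; and since 18 = 2·9, N = 9·(2q), so 9 ∣ N.

(←) Suppose 6 ∣ N and 9 ∣ N. Any common multiple of 6 and 9 is a multiple of their lcm; here lcm(6, 9) = 6·9/gcd(6, 9) = 54/3 = 18, so 18 ∣ N.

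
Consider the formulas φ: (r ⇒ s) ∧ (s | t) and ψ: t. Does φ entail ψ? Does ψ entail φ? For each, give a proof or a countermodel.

Both directions fail.

[⇒] This fails. Under s = T, t = F, r = F, the left side is true but the right side is false.

[⇐] This fails. Under s = F, t = T, r = T, the left side is false but the right side is true.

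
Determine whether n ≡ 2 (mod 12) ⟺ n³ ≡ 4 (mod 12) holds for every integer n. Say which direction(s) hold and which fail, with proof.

Both directions fail.

Forward direction. This fails: take n = 2. Then 2 ≡ 2 (mod 12), but 2³ = 8 ≡ 8 (mod 12), not 4.

Converse. This fails: take n = 4. Then 4³ = 64 ≡ 4 (mod 12), yet 4 ≡ 4 (mod 12), not 2.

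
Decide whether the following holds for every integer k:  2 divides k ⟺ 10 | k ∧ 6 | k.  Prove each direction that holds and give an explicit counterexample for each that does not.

(→) This fails: take k = 2. Certainly 2 ∣ 2, but 10 ∤ 2.

(←) Suppose 10 ∣ k and 6 ∣ k. Any common multiple of 10 and 6 is a multiple of their lcm; here lcm(10, 6) = 10·6/gcd(10, 6) = 60/2 = 30, so 30 ∣ k. Since 2 ∣ 30, it follows that 2 ∣ k.

The forward direction fails; the converse holds.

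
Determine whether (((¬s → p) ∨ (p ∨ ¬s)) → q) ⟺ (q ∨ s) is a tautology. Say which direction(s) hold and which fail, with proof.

Forward direction. Assume the antecedent. If s is true, q ∨ s reduces to true regardless of the other variables. If s is false, the antecedent forces (s = F, p = F, q = T) or (s = F, p = T, q = T), and q ∨ s holds there. Either way q ∨ s holds.

Converse. This fails. Under s = T, p = F, q = F, the left side is false but the right side is true.

Only the forward implication holds.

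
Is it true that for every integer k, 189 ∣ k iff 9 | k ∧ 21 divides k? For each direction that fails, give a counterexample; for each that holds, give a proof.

(⇒) If 189 ∣ k, write k = 189q. Since 189 = 21·9, k = 9·(21q), so 9 ∣ k; and since 189 = 9·21, k = 21·(9q), so 21 ∣ k.

(⇐) This fails: take k = 63. Both 9 ∣ 63 and 21 ∣ 63, yet 63 is not a multiple of 189 (since 63 = 0·189 + 63), so 189 ∤ 63.

Not equivalent: only (⇒) holds.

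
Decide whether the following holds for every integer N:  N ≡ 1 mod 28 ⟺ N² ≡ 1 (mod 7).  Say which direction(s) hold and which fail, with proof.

The forward direction holds; the converse fails.

(→) Suppose N ≡ 1 (mod 28). Then N² ≡ 1² = 1 (mod 28), and since 7 ∣ 28, also N² ≡ 1 (mod 7).

(←) This fails: take N = 6. Then 6² = 36 ≡ 1 (mod 7), yet 6 ≡ 6 (mod 28), not 1.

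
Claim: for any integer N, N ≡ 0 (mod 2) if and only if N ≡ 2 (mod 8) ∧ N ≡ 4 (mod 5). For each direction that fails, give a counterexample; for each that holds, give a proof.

The forward direction fails; the converse holds.

[⇒] This fails: N = 0 gives 0 ≡ 0 (mod 2) but 0 ≡ 0 (mod 8), so the conjunction on the right does not hold.

[⇐] Conversely, if N ≡ 2 (mod 8) and N ≡ 4 (mod 5), then by the Chinese remainder theorem N ≡ 34 (mod 40). Since 34 ≡ 0 (mod 2) and 2 ∣ 40, we get N ≡ 0 (mod 2).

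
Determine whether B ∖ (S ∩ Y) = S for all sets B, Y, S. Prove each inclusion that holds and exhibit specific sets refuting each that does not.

(⊆) This inclusion fails. Take B = {1}, Y = ∅, S = ∅; then 1 ∈ B ∖ (S ∩ Y) but 1 ∉ S.

(⊇) This inclusion fails. Take B = ∅, Y = ∅, S = {1}; then 1 ∈ S but 1 ∉ B ∖ (S ∩ Y).

Both inclusions fail.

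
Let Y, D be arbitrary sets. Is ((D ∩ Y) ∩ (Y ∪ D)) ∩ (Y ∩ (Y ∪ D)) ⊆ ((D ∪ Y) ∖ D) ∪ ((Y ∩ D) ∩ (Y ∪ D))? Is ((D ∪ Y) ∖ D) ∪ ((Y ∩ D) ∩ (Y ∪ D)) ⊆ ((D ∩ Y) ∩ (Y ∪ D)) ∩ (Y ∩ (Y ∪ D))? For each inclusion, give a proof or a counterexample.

Forward inclusion. Let x ∈ ((D ∩ Y) ∩ (Y ∪ D)) ∩ (Y ∩ (Y ∪ D)). Then x ∈ Y ∩ D, from which x ∈ ((D ∪ Y) ∖ D) ∪ ((Y ∩ D) ∩ (Y ∪ D)).

Reverse inclusion. This inclusion fails. Take Y = {1}, D = ∅; then 1 ∈ ((D ∪ Y) ∖ D) ∪ ((Y ∩ D) ∩ (Y ∪ D)) but 1 ∉ ((D ∩ Y) ∩ (Y ∪ D)) ∩ (Y ∩ (Y ∪ D)).

Only the forward inclusion holds.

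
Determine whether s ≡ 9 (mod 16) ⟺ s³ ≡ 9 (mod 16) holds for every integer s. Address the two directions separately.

Both directions hold.

[⇒] Suppose s ≡ 9 (mod 16). Write s = 16j + 9. Then (16j + 9)³ = 4096j³ + 6912j² + 3888j + 729 = 16(256j³ + 432j² + 243j + 45) + 9, so s³ ≡ 9 (mod 16).

[⇐] Conversely, suppose s³ ≡ 9 (mod 16). The only residue r in {0, …, 15} with r³ ≡ 9 (mod 16) is r = 9, so s ≡ 9 (mod 16).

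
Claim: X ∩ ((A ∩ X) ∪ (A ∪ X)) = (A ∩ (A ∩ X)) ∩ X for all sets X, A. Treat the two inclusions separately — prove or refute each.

The sets are not equal: only the reverse inclusion holds.

Forward inclusion. This inclusion fails. Take X = {1}, A = ∅; then 1 ∈ X ∩ ((A ∩ X) ∪ (A ∪ X)) but 1 ∉ (A ∩ (A ∩ X)) ∩ X.

Reverse inclusion. Let x ∈ (A ∩ (A ∩ X)) ∩ X. Then x ∈ X ∩ A, from which x ∈ X ∩ ((A ∩ X) ∪ (A ∪ X)).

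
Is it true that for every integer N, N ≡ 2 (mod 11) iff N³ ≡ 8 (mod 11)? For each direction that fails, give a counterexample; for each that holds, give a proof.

The biconditional holds.

(←) Suppose N³ ≡ 8 (mod 11). The only residue r in {0, …, 10} with r³ ≡ 8 (mod 11) is r = 2, so N ≡ 2 (mod 11).

(→) Suppose N ≡ 2 (mod 11). Write N = 11j + 2. Then (11j + 2)³ = 1331j³ + 726j² + 132j + 8 = 11(121j³ + 66j² + 12j) + 8, so N³ ≡ 8 (mod 11).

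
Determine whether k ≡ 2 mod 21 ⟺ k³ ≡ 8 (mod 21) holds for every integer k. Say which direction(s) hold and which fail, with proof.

(→) Suppose k ≡ 2 mod 21. Write k = 21j + 2. Then (21j + 2)³ = 9261j³ + 2646j² + 252j + 8 = 21(441j³ + 126j² + 12j) + 8, so k³ ≡ 8 (mod 21).

(←) This fails: take k = 8. Then 8³ = 512 ≡ 8 (mod 21), yet 8 ≡ 8 (mod 21), not 2.

Only the forward implication holds.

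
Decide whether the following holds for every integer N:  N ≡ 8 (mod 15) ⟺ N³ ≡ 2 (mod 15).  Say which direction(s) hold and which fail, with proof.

Forward direction. Suppose N ≡ 8 (mod 15). Write N = 15j + 8. Then (15j + 8)³ = 3375j³ + 5400j² + 2880j + 512 = 15(225j³ + 360j² + 192j + 34) + 2, so N³ ≡ 2 (mod 15).

Converse. Suppose N³ ≡ 2 (mod 15). The only residue r in {0, …, 14} with r³ ≡ 2 (mod 15) is r = 8, so N ≡ 8 (mod 15).

Equivalent; both directions hold.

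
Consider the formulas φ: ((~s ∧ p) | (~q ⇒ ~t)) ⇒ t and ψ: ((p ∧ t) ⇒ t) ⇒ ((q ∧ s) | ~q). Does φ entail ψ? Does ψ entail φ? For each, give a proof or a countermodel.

Neither direction holds.

(→) This fails. Under s = F, t = T, p = F, q = T, the left side is true but the right side is false.

(←) This fails. Under s = F, t = F, p = F, q = F, the left side is false but the right side is true.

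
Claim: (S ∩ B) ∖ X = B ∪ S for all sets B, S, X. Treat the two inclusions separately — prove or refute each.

Reverse inclusion. This inclusion fails. Take B = {1}, S = ∅, X = ∅; then 1 ∈ B ∪ S but 1 ∉ (S ∩ B) ∖ X.

Forward inclusion. Let x ∈ (S ∩ B) ∖ X. Then x ∈ B ∩ S and x ∉ X, from which x ∈ B ∪ S.

The sets are not equal: only the forward inclusion holds.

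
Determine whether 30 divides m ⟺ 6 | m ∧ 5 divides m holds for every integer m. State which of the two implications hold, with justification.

[⇒] If 30 ∣ m, write m = 30q. Since 30 = 5·6, m = 6·(5q), so 6 ∣ m; and since 30 = 6·5, m = 5·(6q), so 5 ∣ m.

[⇐] Suppose 6 ∣ m and 5 ∣ m. Any common multiple of 6 and 5 is a multiple of their lcm; here gcd(6, 5) = 1, so lcm(6, 5) = 6·5 = 30, so 30 ∣ m.

Both implications hold.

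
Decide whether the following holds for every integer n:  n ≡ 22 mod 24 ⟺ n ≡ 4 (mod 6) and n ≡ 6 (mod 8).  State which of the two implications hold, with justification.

(⟹) Suppose n ≡ 22 (mod 24); write n = 24j + 22. Since 6 ∣ 24, reducing mod 6 gives n ≡ 22 ≡ 4 (mod 6); since 8 ∣ 24, reducing mod 8 gives n ≡ 22 ≡ 6 (mod 8).

(⟸) Conversely, if n ≡ 4 (mod 6) and n ≡ 6 (mod 8), then by the Chinese remainder theorem n ≡ 22 (mod 24). This is exactly n ≡ 22 (mod 24).

Both directions hold.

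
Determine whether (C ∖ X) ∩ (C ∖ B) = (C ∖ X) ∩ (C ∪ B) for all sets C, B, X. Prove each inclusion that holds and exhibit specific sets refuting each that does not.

(⊆) Let x ∈ (C ∖ X) ∩ (C ∖ B). Then x ∈ C and x ∉ B, X, from which x ∈ (C ∖ X) ∩ (C ∪ B).

(⊇) This inclusion fails. Take C = {1}, B = {1}, X = ∅; then 1 ∈ (C ∖ X) ∩ (C ∪ B) but 1 ∉ (C ∖ X) ∩ (C ∖ B).

(⊆) holds; (⊇) fails.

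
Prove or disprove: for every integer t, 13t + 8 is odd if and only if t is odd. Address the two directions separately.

(⇒) Suppose 13t + 8 is odd. Since 13 is odd, 13t and t have the same parity, so 13t + 8 ≡ t + 8 (mod 2). As 8 is even, 13t + 8 is odd exactly when t is odd. Thus t is odd.

(⇐) Conversely, suppose t is odd; write t = 2j + 1. Then 13t + 8 = 13·(2j + 1) + 8 = 2·13j + 21, which is odd.

Both implications hold.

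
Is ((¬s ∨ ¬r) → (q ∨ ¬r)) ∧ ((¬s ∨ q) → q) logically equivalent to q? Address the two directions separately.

(⇒) fails; (⇐) holds.

Forward direction. This fails. Under r = F, s = T, q = F, the left side is true but the right side is false.

Converse. Assume the antecedent. If r is true, the antecedent forces (r = T, s = F, q = T) or (r = T, s = T, q = T), and the consequent holds there. If r is false, the antecedent forces (r = F, s = F, q = T) or (r = F, s = T, q = T), and the consequent holds there. Either way the consequent holds.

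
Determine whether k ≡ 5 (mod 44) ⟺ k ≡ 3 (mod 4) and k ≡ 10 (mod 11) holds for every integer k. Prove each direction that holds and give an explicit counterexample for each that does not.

(⟹) This fails: k = 5 gives 5 ≡ 5 (mod 44) but 5 ≡ 1 (mod 4), so the conjunction on the right does not hold.

(⟸) This fails: k = 43 satisfies both congruences on the right (43 ≡ 3 mod 4 and 43 ≡ 10 mod 11) yet 43 ≡ 43 (mod 44), not 5.

Neither direction holds.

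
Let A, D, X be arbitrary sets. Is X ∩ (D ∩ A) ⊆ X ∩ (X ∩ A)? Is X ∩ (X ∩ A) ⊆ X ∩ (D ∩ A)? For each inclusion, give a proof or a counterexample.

The sets are not equal: only the forward inclusion holds.

Forward inclusion. Let x ∈ X ∩ (D ∩ A). Then x ∈ A ∩ D ∩ X, from which x ∈ X ∩ (X ∩ A).

Reverse inclusion. This inclusion fails. Take A = {1}, D = ∅, X = {1}; then 1 ∈ X ∩ (X ∩ A) but 1 ∉ X ∩ (D ∩ A).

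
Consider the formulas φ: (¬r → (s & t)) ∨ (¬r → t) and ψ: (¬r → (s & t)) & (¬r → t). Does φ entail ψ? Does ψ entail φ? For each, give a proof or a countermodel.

Forward direction. This fails. Under t = T, s = F, r = F, the left side is true but the right side is false.

Converse. Assume the antecedent. If t is true, (¬r → (s & t)) ∨ (¬r → t) reduces to true regardless of the other variables. If t is false, the antecedent forces (t = F, s = F, r = T) or (t = F, s = T, r = T), and (¬r → (s & t)) ∨ (¬r → t) holds there. Either way (¬r → (s & t)) ∨ (¬r → t) holds.

The forward direction fails; the converse holds.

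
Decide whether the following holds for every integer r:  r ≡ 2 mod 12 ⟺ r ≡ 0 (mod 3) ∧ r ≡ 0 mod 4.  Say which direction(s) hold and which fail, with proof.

Both directions fail.

(⇒) This fails: r = 2 gives 2 ≡ 2 (mod 12) but 2 ≡ 2 (mod 3), so the conjunction on the right does not hold.

(⇐) This fails: r = 0 satisfies both congruences on the right (0 ≡ 0 mod 3 and 0 ≡ 0 mod 4) yet 0 ≡ 0 (mod 12), not 2.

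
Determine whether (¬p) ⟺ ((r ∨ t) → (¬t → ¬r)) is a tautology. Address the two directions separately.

(⇒) This fails. Under p = F, r = T, t = F, the left side is true but the right side is false.

(⇐) This fails. Under p = T, r = F, t = F, the left side is false but the right side is true.

Neither direction holds.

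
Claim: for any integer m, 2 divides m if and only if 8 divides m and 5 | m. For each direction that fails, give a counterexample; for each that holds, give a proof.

Forward direction. This fails: take m = 2. Certainly 2 ∣ 2, but 8 ∤ 2.

Converse. Suppose 8 ∣ m and 5 ∣ m. Any common multiple of 8 and 5 is a multiple of their lcm; here gcd(8, 5) = 1, so lcm(8, 5) = 8·5 = 40, so 40 ∣ m. Since 2 ∣ 40, it follows that 2 ∣ m.

Not equivalent: only (⇐) holds.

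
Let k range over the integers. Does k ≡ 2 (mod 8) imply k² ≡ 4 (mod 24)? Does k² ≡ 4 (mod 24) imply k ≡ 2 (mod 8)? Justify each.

(⇒) This fails: take k = 18. Then 18 ≡ 2 (mod 8), but 18² = 324 ≡ 12 (mod 24), not 4.

(⇐) This fails: take k = 14. Then 14² = 196 ≡ 4 (mod 24), yet 14 ≡ 6 (mod 8), not 2.

Neither direction holds.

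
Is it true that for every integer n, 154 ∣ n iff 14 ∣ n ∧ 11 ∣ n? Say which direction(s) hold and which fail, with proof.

Forward direction. If 154 ∣ n, write n = 154q. Since 154 = 11·14, n = 14·(11q), so 14 ∣ n; and since 154 = 14·11, n = 11·(14q), so 11 ∣ n.

Converse. Suppose 14 ∣ n and 11 ∣ n. Any common multiple of 14 and 11 is a multiple of their lcm; here gcd(14, 11) = 1, so lcm(14, 11) = 14·11 = 154, so 154 ∣ n.

Both implications hold.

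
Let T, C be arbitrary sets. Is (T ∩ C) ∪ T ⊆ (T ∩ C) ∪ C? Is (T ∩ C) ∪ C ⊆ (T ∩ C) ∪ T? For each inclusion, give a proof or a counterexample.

(⊆) This inclusion fails. Take T = {1}, C = ∅; then 1 ∈ (T ∩ C) ∪ T but 1 ∉ (T ∩ C) ∪ C.

(⊇) This inclusion fails. Take T = ∅, C = {1}; then 1 ∈ (T ∩ C) ∪ C but 1 ∉ (T ∩ C) ∪ T.

(⊆) fails and (⊇) fails.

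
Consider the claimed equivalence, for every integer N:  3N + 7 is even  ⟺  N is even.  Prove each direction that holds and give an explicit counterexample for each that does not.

Forward direction. This fails: N = 5 gives 3N + 7 = 22, which is even, but 5 is odd, not even.

Converse. This also fails: N = 0 is even, but 3N + 7 = 7 is odd, not even.

(⇒) fails and (⇐) fails.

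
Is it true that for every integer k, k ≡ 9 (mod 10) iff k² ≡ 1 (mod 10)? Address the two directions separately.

The forward direction holds; the converse fails.

(⇒) Suppose k ≡ 9 (mod 10). Write k = 10j + 9. Then (10j + 9)² = 100j² + 180j + 81 = 10(10j² + 18j + 8) + 1, so k² ≡ 1 (mod 10).

(⇐) This fails: take k = 1. Then 1² = 1 ≡ 1 (mod 10), yet 1 ≡ 1 (mod 10), not 9.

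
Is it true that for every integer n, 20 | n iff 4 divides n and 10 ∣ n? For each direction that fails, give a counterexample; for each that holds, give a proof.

Both directions hold; the statement is true.

(⇒) If 20 ∣ n, write n = 20q. Since 20 = 5·4, n = 4·(5q), so 4 ∣ n; and since 20 = 2·10, n = 10·(2q), so 10 ∣ n.

(⇐) Suppose 4 ∣ n and 10 ∣ n. Any common multiple of 4 and 10 is a multiple of their lcm; here lcm(4, 10) = 4·10/gcd(4, 10) = 40/2 = 20, so 20 ∣ n.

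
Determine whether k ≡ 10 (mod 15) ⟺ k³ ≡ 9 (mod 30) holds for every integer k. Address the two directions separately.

Neither implication holds.

(⟹) This fails: take k = 10. Then 10 ≡ 10 (mod 15), but 10³ = 1000 ≡ 10 (mod 30), not 9.

(⟸) This fails: take k = 9. Then 9³ = 729 ≡ 9 (mod 30), yet 9 ≡ 9 (mod 15), not 10.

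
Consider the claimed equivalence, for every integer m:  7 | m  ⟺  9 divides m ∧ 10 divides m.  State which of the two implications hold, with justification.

Both directions fail.

[⇒] This fails: take m = 7. Certainly 7 ∣ 7, but 9 ∤ 7.

[⇐] This fails: take m = 90. Both 9 ∣ 90 and 10 ∣ 90, yet 90 is not a multiple of 7 (since 90 = 12·7 + 6), so 7 ∤ 90.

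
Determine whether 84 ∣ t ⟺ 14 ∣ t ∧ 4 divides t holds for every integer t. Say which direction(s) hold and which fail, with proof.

(→) If 84 ∣ t, write t = 84q. Since 84 = 6·14, t = 14·(6q), so 14 ∣ t; and since 84 = 21·4, t = 4·(21q), so 4 ∣ t.

(←) This fails: take t = 28. Both 14 ∣ 28 and 4 ∣ 28, yet 28 is not a multiple of 84 (since 28 = 0·84 + 28), so 84 ∤ 28.

Only the forward implication holds.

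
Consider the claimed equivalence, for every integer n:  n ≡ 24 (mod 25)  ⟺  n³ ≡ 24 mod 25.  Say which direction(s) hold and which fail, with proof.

(⟸) Suppose n³ ≡ 24 (mod 25). The only residue r in {0, …, 24} with r³ ≡ 24 (mod 25) is r = 24, so n ≡ 24 (mod 25).

(⟹) Suppose n ≡ 24 (mod 25). Write n = 25j + 24. Then (25j + 24)³ = 15625j³ + 45000j² + 43200j + 13824 = 25(625j³ + 1800j² + 1728j + 552) + 24, so n³ ≡ 24 (mod 25).

Both directions hold; the statement is true.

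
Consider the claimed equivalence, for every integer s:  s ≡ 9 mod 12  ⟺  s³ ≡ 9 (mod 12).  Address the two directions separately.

(⇐) Suppose s³ ≡ 9 (mod 12). The only residue r in {0, …, 11} with r³ ≡ 9 (mod 12) is r = 9, so s ≡ 9 (mod 12).

(⇒) Suppose s ≡ 9 mod 12. Write s = 12j + 9. Then (12j + 9)³ = 1728j³ + 3888j² + 2916j + 729 = 12(144j³ + 324j² + 243j + 60) + 9, so s³ ≡ 9 (mod 12).

Equivalent; both directions hold.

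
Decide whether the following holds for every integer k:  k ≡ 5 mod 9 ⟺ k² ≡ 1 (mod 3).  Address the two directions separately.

Only the forward implication holds.

(⇒) Suppose k ≡ 5 (mod 9). Then k² ≡ 5² = 25 (mod 9), and since 3 ∣ 9, also k² ≡ 1 (mod 3).

(⇐) This fails: take k = 1. Then 1² = 1 ≡ 1 (mod 3), yet 1 ≡ 1 (mod 9), not 5.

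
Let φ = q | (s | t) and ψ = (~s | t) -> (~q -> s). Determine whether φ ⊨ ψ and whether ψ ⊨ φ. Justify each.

(⇒) fails; (⇐) holds.

(⇐) Assume the antecedent. If s is true, q | (s | t) reduces to true regardless of the other variables. If s is false, the antecedent forces (t = F, s = F, q = T) or (t = T, s = F, q = T), and q | (s | t) holds there. Either way q | (s | t) holds.

(⇒) This fails. Under t = T, s = F, q = F, the left side is true but the right side is false.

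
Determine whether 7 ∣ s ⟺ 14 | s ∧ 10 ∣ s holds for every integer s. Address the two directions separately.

(⇒) This fails: take s = 7. Certainly 7 ∣ 7, but 14 ∤ 7.

(⇐) Suppose 14 ∣ s and 10 ∣ s. Any common multiple of 14 and 10 is a multiple of their lcm; here lcm(14, 10) = 14·10/gcd(14, 10) = 140/2 = 70, so 70 ∣ s. Since 7 ∣ 70, it follows that 7 ∣ s.

Not equivalent: only (⇐) holds.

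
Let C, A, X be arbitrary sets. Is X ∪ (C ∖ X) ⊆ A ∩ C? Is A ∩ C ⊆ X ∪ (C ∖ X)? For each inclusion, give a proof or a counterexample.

(⊆) fails; (⊇) holds.

(⊆) This inclusion fails. Take C = {1}, A = ∅, X = ∅; then 1 ∈ X ∪ (C ∖ X) but 1 ∉ A ∩ C.

(⊇) Let x ∈ A ∩ C. Then either x ∈ C ∩ A and x ∉ X; or x ∈ C ∩ A ∩ X. In each case x ∈ X ∪ (C ∖ X), so A ∩ C ⊆ X ∪ (C ∖ X).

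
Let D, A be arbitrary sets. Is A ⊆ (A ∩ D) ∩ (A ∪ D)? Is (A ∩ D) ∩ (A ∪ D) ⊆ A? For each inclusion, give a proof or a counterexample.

The sets are not equal: only the reverse inclusion holds.

Reverse inclusion. Let x ∈ (A ∩ D) ∩ (A ∪ D). Then x ∈ D ∩ A, from which x ∈ A.

Forward inclusion. This inclusion fails. Take D = ∅, A = {1}; then 1 ∈ A but 1 ∉ (A ∩ D) ∩ (A ∪ D).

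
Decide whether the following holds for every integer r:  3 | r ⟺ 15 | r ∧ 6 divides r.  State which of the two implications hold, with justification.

(⟸) Suppose 15 ∣ r and 6 ∣ r. Any common multiple of 15 and 6 is a multiple of their lcm; here lcm(15, 6) = 15·6/gcd(15, 6) = 90/3 = 30, so 30 ∣ r. Since 3 ∣ 30, it follows that 3 ∣ r.

(⟹) This fails: take r = 3. Certainly 3 ∣ 3, but 15 ∤ 3.

Not equivalent: only (⇐) holds.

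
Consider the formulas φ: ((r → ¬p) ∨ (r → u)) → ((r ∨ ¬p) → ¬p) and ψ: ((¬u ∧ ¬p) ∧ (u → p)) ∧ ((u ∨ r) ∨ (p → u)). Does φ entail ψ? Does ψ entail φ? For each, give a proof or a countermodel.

(→) This fails. Under u = T, p = F, r = F, the left side is true but the right side is false.

(←) Assume the antecedent. If u is true, the antecedent cannot hold. If u is false, the consequent reduces to true regardless of the other variables. Either way the consequent holds.

Only the converse holds.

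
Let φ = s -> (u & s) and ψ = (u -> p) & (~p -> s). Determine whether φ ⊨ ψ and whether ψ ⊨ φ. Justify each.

[⇒] This fails. Under p = F, s = F, u = F, the left side is true but the right side is false.

[⇐] This fails. Under p = F, s = T, u = F, the left side is false but the right side is true.

Neither direction holds.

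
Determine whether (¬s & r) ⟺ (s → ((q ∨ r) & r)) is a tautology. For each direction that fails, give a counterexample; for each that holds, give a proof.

Only the forward implication holds.

(←) This fails. Under r = F, s = F, q = F, the left side is false but the right side is true.

(→) Assume the antecedent. If r is true, s → ((q ∨ r) & r) reduces to true regardless of the other variables. If r is false, the antecedent cannot hold. Either way s → ((q ∨ r) & r) holds.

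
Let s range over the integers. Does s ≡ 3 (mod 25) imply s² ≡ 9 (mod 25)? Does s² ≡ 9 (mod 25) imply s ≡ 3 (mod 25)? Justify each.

Only the forward direction holds.

(→) Suppose s ≡ 3 (mod 25). Write s = 25j + 3. Then (25j + 3)² = 625j² + 150j + 9 = 25(25j² + 6j) + 9, so s² ≡ 9 (mod 25).

(←) This fails: take s = 22. Then 22² = 484 ≡ 9 (mod 25), yet 22 ≡ 22 (mod 25), not 3.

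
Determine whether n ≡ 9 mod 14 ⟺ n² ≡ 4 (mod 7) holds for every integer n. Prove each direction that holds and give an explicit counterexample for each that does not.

[⇒] Suppose n ≡ 9 (mod 14). Then n² ≡ 9² = 81 (mod 14), and since 7 ∣ 14, also n² ≡ 4 (mod 7).

[⇐] This fails: take n = 2. Then 2² = 4 ≡ 4 (mod 7), yet 2 ≡ 2 (mod 14), not 9.

(⇒) holds; (⇐) fails.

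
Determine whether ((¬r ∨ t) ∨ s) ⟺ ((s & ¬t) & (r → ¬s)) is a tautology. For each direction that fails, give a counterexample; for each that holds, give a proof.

(⟹) This fails. Under t = F, r = F, s = F, the left side is true but the right side is false.

(⟸) Assume the antecedent. If t is true, the antecedent cannot hold. If t is false, the antecedent forces (t = F, r = F, s = T), and (¬r ∨ t) ∨ s holds there. Either way (¬r ∨ t) ∨ s holds.

The forward direction fails; the converse holds.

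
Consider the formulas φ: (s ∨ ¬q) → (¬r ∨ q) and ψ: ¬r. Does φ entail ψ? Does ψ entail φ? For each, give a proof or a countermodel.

(⇒) fails; (⇐) holds.

Forward direction. This fails. Under q = T, s = F, r = T, the left side is true but the right side is false.

Converse. Assume the antecedent. If q is true, (s ∨ ¬q) → (¬r ∨ q) reduces to true regardless of the other variables. If q is false, the antecedent forces (q = F, s = F, r = F) or (q = F, s = T, r = F), and (s ∨ ¬q) → (¬r ∨ q) holds there. Either way (s ∨ ¬q) → (¬r ∨ q) holds.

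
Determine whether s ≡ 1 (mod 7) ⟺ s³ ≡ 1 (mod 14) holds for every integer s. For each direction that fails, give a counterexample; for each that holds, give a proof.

(→) This fails: take s = 8. Then 8 ≡ 1 (mod 7), but 8³ = 512 ≡ 8 (mod 14), not 1.

(←) This fails: take s = 9. Then 9³ = 729 ≡ 1 (mod 14), yet 9 ≡ 2 (mod 7), not 1.

Neither direction holds.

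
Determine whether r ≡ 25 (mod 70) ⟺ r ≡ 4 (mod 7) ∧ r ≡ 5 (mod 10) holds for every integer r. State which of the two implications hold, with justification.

Both implications hold.

(⟹) Suppose r ≡ 25 (mod 70); write r = 70j + 25. Since 7 ∣ 70, reducing mod 7 gives r ≡ 25 ≡ 4 (mod 7); since 10 ∣ 70, reducing mod 10 gives r ≡ 25 ≡ 5 (mod 10).

(⟸) Conversely, if r ≡ 4 (mod 7) and r ≡ 5 (mod 10), then by the Chinese remainder theorem r ≡ 25 (mod 70). This is exactly r ≡ 25 (mod 70).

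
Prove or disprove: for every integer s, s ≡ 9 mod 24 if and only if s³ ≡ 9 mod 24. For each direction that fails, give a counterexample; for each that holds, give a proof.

The biconditional holds.

(⟸) Suppose s³ ≡ 9 (mod 24). The only residue r in {0, …, 23} with r³ ≡ 9 (mod 24) is r = 9, so s ≡ 9 (mod 24).

(⟹) Suppose s ≡ 9 mod 24. Write s = 24j + 9. Then (24j + 9)³ = 13824j³ + 15552j² + 5832j + 729 = 24(576j³ + 648j² + 243j + 30) + 9, so s³ ≡ 9 (mod 24).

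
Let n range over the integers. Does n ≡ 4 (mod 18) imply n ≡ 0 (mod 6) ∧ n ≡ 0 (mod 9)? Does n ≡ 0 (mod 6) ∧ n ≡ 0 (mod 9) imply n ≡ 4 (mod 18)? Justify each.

Both directions fail.

(⇒) This fails: n = 4 gives 4 ≡ 4 (mod 18) but 4 ≡ 4 (mod 6), so the conjunction on the right does not hold.

(⇐) This fails: n = 0 satisfies both congruences on the right (0 ≡ 0 mod 6 and 0 ≡ 0 mod 9) yet 0 ≡ 0 (mod 18), not 4.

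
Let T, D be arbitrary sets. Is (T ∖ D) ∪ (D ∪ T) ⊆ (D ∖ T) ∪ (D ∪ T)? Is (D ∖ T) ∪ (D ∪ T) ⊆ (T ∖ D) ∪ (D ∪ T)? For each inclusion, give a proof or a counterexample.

Both inclusions hold; the sets are equal.

(⊆) Let x ∈ (T ∖ D) ∪ (D ∪ T). Then either x ∈ T and x ∉ D; or x ∈ D and x ∉ T; or x ∈ T ∩ D. In each case x ∈ (D ∖ T) ∪ (D ∪ T), so (T ∖ D) ∪ (D ∪ T) ⊆ (D ∖ T) ∪ (D ∪ T).

(⊇) Let x ∈ (D ∖ T) ∪ (D ∪ T). Then either x ∈ T and x ∉ D; or x ∈ D and x ∉ T; or x ∈ T ∩ D. In each case x ∈ (T ∖ D) ∪ (D ∪ T), so (D ∖ T) ∪ (D ∪ T) ⊆ (T ∖ D) ∪ (D ∪ T).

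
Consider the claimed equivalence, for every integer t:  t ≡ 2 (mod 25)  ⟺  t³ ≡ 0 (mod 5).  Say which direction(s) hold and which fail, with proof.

Forward direction. This fails: take t = 2. Then 2 ≡ 2 (mod 25), but 2³ = 8 ≡ 3 (mod 5), not 0.

Converse. This fails: take t = 0. Then 0³ = 0 ≡ 0 (mod 5), yet 0 ≡ 0 (mod 25), not 2.

Both directions fail.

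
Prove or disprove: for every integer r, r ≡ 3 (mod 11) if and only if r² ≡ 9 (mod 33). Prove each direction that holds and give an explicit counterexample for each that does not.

Forward direction. This fails: take r = 14. Then 14 ≡ 3 (mod 11), but 14² = 196 ≡ 31 (mod 33), not 9.

Converse. This fails: take r = 30. Then 30² = 900 ≡ 9 (mod 33), yet 30 ≡ 8 (mod 11), not 3.

Both directions fail.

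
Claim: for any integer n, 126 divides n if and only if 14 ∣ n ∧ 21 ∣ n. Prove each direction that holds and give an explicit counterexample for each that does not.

(⇒) holds; (⇐) fails.

[⇒] If 126 ∣ n, write n = 126q. Since 126 = 9·14, n = 14·(9q), so 14 ∣ n; and since 126 = 6·21, n = 21·(6q), so 21 ∣ n.

[⇐] This fails: take n = 42. Both 14 ∣ 42 and 21 ∣ 42, yet 42 is not a multiple of 126 (since 42 = 0·126 + 42), so 126 ∤ 42.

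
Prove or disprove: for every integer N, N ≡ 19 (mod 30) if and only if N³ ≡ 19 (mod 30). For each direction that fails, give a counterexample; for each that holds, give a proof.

(⟹) Suppose N ≡ 19 (mod 30). Write N = 30j + 19. Then (30j + 19)³ = 27000j³ + 51300j² + 32490j + 6859 = 30(900j³ + 1710j² + 1083j + 228) + 19, so N³ ≡ 19 (mod 30).

(⟸) Conversely, suppose N³ ≡ 19 (mod 30). The only residue r in {0, …, 29} with r³ ≡ 19 (mod 30) is r = 19, so N ≡ 19 (mod 30).

Equivalent; both directions hold.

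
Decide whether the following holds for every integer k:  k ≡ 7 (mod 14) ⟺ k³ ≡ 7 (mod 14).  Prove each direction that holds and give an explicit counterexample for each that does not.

Both implications hold.

(⇐) Suppose k³ ≡ 7 (mod 14). The only residue r in {0, …, 13} with r³ ≡ 7 (mod 14) is r = 7, so k ≡ 7 (mod 14).

(⇒) Suppose k ≡ 7 (mod 14). Write k = 14j + 7. Then (14j + 7)³ = 2744j³ + 4116j² + 2058j + 343 = 14(196j³ + 294j² + 147j + 24) + 7, so k³ ≡ 7 (mod 14).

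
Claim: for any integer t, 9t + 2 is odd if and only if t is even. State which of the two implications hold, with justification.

(⇒) This fails: t = 5 gives 9t + 2 = 47, which is odd, but 5 is odd, not even.

(⇐) This also fails: t = 0 is even, but 9t + 2 = 2 is even, not odd.

Both directions fail.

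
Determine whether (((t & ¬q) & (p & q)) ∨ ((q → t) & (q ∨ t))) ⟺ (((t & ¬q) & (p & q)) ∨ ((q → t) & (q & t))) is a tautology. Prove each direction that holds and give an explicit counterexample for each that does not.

Only the converse holds.

(→) This fails. Under q = F, p = F, t = T, the left side is true but the right side is false.

(←) Assume the antecedent. If q is true, the antecedent forces (q = T, p = F, t = T) or (q = T, p = T, t = T), and the consequent holds there. If q is false, the antecedent cannot hold. Either way the consequent holds.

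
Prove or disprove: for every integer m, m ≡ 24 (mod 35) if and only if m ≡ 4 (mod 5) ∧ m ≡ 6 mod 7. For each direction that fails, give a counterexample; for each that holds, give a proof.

Neither direction holds.

(⇒) This fails: m = 24 gives 24 ≡ 24 (mod 35) but 24 ≡ 3 (mod 7), so the conjunction on the right does not hold.

(⇐) This fails: m = 34 satisfies both congruences on the right (34 ≡ 4 mod 5 and 34 ≡ 6 mod 7) yet 34 ≡ 34 (mod 35), not 24.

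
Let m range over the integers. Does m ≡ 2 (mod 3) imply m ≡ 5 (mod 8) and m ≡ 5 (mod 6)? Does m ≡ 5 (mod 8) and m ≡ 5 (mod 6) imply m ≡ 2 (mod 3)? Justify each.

(→) This fails: m = 2 gives 2 ≡ 2 (mod 3) but 2 ≡ 2 (mod 8), so the conjunction on the right does not hold.

(←) Conversely, if m ≡ 5 (mod 8) and m ≡ 5 (mod 6), then by the Chinese remainder theorem m ≡ 5 (mod 24). Since 5 ≡ 2 (mod 3) and 3 ∣ 24, we get m ≡ 2 (mod 3).

Only the converse holds.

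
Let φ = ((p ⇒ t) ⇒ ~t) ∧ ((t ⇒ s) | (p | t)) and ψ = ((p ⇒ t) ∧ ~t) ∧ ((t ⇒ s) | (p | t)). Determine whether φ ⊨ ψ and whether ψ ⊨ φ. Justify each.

(→) This fails. Under s = F, t = F, p = T, the left side is true but the right side is false.

(←) Assume the antecedent. If s is true, the antecedent forces (s = T, t = F, p = F), and the consequent holds there. If s is false, the antecedent forces (s = F, t = F, p = F), and the consequent holds there. Either way the consequent holds.

Only the converse holds.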